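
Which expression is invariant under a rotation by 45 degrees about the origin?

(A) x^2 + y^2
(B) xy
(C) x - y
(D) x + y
A

A rotation by 45 degrees sends (x, y) to (sqrt(2)x/2 - sqrt(2)y/2, sqrt(2)x/2 + sqrt(2)y/2).
Substitute the transformed coordinates into each option and compare with the original:
(A) x^2 + y^2  ->  (sqrt(2)x/2 - sqrt(2)y/2)^2 + (sqrt(2)x/2 + sqrt(2)y/2)^2 = x^2 + y^2   [equals x^2 + y^2: invariant]
(B) xy  ->  (sqrt(2)x/2 - sqrt(2)y/2)(sqrt(2)x/2 + sqrt(2)y/2) = x^2/2 - y^2/2   [differs from xy: not invariant]
(C) x - y  ->  (sqrt(2)x/2 - sqrt(2)y/2) - (sqrt(2)x/2 + sqrt(2)y/2) = -sqrt(2)y   [differs from x - y: not invariant]
(D) x + y  ->  (sqrt(2)x/2 - sqrt(2)y/2) + (sqrt(2)x/2 + sqrt(2)y/2) = sqrt(2)x   [differs from x + y: not invariant]

Only option (A), x^2 + y^2, is unchanged by the transformation.
Geometrically, x^2 + y^2 is the squared distance from the origin, which every rotation about the origin preserves.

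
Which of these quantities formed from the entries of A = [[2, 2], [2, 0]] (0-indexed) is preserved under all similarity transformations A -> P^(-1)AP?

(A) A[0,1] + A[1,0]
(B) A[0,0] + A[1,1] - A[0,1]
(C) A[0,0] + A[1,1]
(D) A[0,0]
C

A[0,0] + A[1,1] is the trace of A. By the cyclic property of the trace, tr(P^(-1)AP) = tr(APP^(-1)) = tr(A), so it is the same for every matrix similar to A.

The other combinations are not similarity invariants. For example, take P = [[1, 1], [1, 2]] (det P = 1), so P^(-1) = [[2, -1], [-1, 1]] and
B = P^(-1)AP = [[6, 10], [-2, -4]].
Evaluating each option on A and on B:
(A) A[0,1] + A[1,0]: 4 for A, 8 for B -> changes
(B) A[0,0] + A[1,1] - A[0,1]: 0 for A, -8 for B -> changes
(C) A[0,0] + A[1,1]: 2 for A, 2 for B -> unchanged
(D) A[0,0]: 2 for A, 6 for B -> changes

Only (C) A[0,0] + A[1,1] = 2 survives (and it does so for every P, not just this one), so it is the invariant.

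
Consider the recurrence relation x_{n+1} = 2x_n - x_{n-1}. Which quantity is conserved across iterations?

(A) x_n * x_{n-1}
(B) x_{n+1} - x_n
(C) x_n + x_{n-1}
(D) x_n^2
B

For the recurrence x_{n+1} = 2x_n - x_{n-1}:

If x_{n+1} = 2x_n - x_{n-1}, then:
x_{n+1} - x_n = x_n - x_{n-1}
The first difference is constant throughout the sequence.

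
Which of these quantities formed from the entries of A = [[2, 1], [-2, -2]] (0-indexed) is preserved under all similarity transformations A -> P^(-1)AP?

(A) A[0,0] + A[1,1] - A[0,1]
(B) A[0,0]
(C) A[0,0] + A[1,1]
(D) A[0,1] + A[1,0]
C

A[0,0] + A[1,1] is the trace of A. By the cyclic property of the trace, tr(P^(-1)AP) = tr(APP^(-1)) = tr(A), so it is the same for every matrix similar to A.

The other combinations are not similarity invariants. For example, take P = [[1, 2], [0, 1]] (det P = 1), so P^(-1) = [[1, -2], [0, 1]] and
B = P^(-1)AP = [[6, 17], [-2, -6]].
Evaluating each option on A and on B:
(A) A[0,0] + A[1,1] - A[0,1]: -1 for A, -17 for B -> changes
(B) A[0,0]: 2 for A, 6 for B -> changes
(C) A[0,0] + A[1,1]: 0 for A, 0 for B -> unchanged
(D) A[0,1] + A[1,0]: -1 for A, 15 for B -> changes

Only (C) A[0,0] + A[1,1] = 0 survives (and it does so for every P, not just this one), so it is the invariant.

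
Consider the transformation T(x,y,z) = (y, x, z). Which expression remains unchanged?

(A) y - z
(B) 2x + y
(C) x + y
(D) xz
C

Apply T(x,y,z) = (y, x, z) to each option, i.e. replace (x, y, z) by the transformed coordinates.
Substitute the transformed coordinates into each option and compare with the original:
(A) y - z  ->  (x) - (z) = x - z   [differs from y - z: not invariant]
(B) 2x + y  ->  2(y) + (x) = x + 2y   [differs from 2x + y: not invariant]
(C) x + y  ->  (y) + (x) = x + y   [equals x + y: invariant]
(D) xz  ->  (y)(z) = yz   [differs from xz: not invariant]

Only option (C), x + y, is unchanged by the transformation.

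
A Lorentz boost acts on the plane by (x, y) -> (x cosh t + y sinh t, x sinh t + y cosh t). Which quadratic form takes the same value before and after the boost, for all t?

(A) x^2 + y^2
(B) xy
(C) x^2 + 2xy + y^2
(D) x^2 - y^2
D

Write x' = x cosh t + y sinh t, y' = x sinh t + y cosh t and substitute into each option:
(A) x^2 + y^2: (x cosh t + y sinh t)^2 + (x sinh t + y cosh t)^2 = (x^2 + y^2)(cosh^2 t + sinh^2 t) + 4xy sinh t cosh t = (x^2 + y^2) cosh 2t + 2xy sinh 2t   [not invariant for t != 0]
(B) xy: (x cosh t + y sinh t)(x sinh t + y cosh t) = xy(cosh^2 t + sinh^2 t) + (x^2 + y^2) sinh t cosh t = xy cosh 2t + (x^2 + y^2)(sinh 2t)/2   [not invariant for t != 0]
(C) x^2 + 2xy + y^2: (x' + y')^2 with x' + y' = (x + y)(cosh t + sinh t) = (x + y)e^t, so it becomes (x + y)^2 e^(2t)   [not invariant for t != 0]
(D) x^2 - y^2: (x cosh t + y sinh t)^2 - (x sinh t + y cosh t)^2 = x^2(cosh^2 t - sinh^2 t) + 2xy(cosh t sinh t - sinh t cosh t) + y^2(sinh^2 t - cosh^2 t) = x^2 - y^2   [invariant, using cosh^2 t - sinh^2 t = 1]

Only (D) x^2 - y^2 is unchanged; it is the Minkowski form preserved by Lorentz boosts, just as x^2 + y^2 is preserved by ordinary rotations.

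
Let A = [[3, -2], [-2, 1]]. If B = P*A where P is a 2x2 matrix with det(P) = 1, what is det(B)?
-1

By the multiplicative property of determinants, det(B) = det(P*A) = det(P) * det(A) = det(A),
so the determinant is invariant under multiplication by any determinant-1 matrix; we just need det(A).

det(A) = (3)(1) - (-2)(-2) = 3 - 4 = -1

Therefore det(B) = 1 * (-1) = -1.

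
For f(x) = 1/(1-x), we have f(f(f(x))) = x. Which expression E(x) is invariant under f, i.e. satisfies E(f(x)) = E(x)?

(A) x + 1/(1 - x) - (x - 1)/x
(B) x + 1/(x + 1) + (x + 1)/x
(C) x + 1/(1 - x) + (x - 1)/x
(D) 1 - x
C

Replace x by f(x) = 1/(1 - x) in each option and simplify. As a quick numerical cross-check, also compare E(4) with E(f(4)) = E(-1/3).

(A) x + 1/(1 - x) - (x - 1)/x  ->  (1/(1 - x)) + 1/(1 - (1/(1 - x))) - ((1/(1 - x)) - 1)/(1/(1 - x)) = (x^2(1 - x) - x + (x - 1)^2)/(x(x - 1)); check: E(4) = 35/12 but E(-1/3) = -43/12.   [not invariant]
(B) x + 1/(x + 1) + (x + 1)/x  ->  (1/(1 - x)) + 1/((1/(1 - x)) + 1) + ((1/(1 - x)) + 1)/(1/(1 - x)) = (-x^3 + 6x^2 - 11x + 7)/(x^2 - 3x + 2); check: E(4) = 109/20 but E(-1/3) = -5/6.   [not invariant]
(C) x + 1/(1 - x) + (x - 1)/x  ->  (1/(1 - x)) + 1/(1 - (1/(1 - x))) + ((1/(1 - x)) - 1)/(1/(1 - x)), which simplifies back to x + 1/(1 - x) + (x - 1)/x; check: E(4) = 53/12, E(-1/3) = 53/12.   [invariant]
(D) 1 - x  ->  1 - (1/(1 - x)) = x/(x - 1); check: E(4) = -3 but E(-1/3) = 4/3.   [not invariant]

Only (C) is unchanged. Indeed f(f(x)) = 1/(1 - 1/(1-x)) = (1-x)/(-x) = (x-1)/x, so E(x) = x + f(x) + f(f(x)) is the sum over the whole 3-cycle; applying f just permutes the three terms cyclically (x -> f(x) -> f(f(x)) -> x), leaving the sum unchanged.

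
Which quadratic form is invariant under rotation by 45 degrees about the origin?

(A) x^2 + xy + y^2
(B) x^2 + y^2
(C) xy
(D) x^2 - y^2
B

Rotation by 45 degrees sends (x, y) to (sqrt(2)x/2 - sqrt(2)y/2, sqrt(2)x/2 + sqrt(2)y/2).
Substitute the transformed coordinates into each option and compare with the original:
(A) x^2 + xy + y^2  ->  (sqrt(2)x/2 - sqrt(2)y/2)^2 + (sqrt(2)x/2 - sqrt(2)y/2)(sqrt(2)x/2 + sqrt(2)y/2) + (sqrt(2)x/2 + sqrt(2)y/2)^2 = 3x^2/2 + y^2/2   [differs from x^2 + xy + y^2: not invariant]
(B) x^2 + y^2  ->  (sqrt(2)x/2 - sqrt(2)y/2)^2 + (sqrt(2)x/2 + sqrt(2)y/2)^2 = x^2 + y^2   [equals x^2 + y^2: invariant]
(C) xy  ->  (sqrt(2)x/2 - sqrt(2)y/2)(sqrt(2)x/2 + sqrt(2)y/2) = x^2/2 - y^2/2   [differs from xy: not invariant]
(D) x^2 - y^2  ->  (sqrt(2)x/2 - sqrt(2)y/2)^2 - (sqrt(2)x/2 + sqrt(2)y/2)^2 = -2xy   [differs from x^2 - y^2: not invariant]

Only option (B), x^2 + y^2, is unchanged by the transformation.
x^2 + y^2 is the squared distance from the origin, which rotations preserve.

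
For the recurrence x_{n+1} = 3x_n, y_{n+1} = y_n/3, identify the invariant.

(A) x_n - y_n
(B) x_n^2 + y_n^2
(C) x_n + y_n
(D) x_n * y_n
D

For the recurrence x_{n+1} = 3x_n, y_{n+1} = y_n/3:

x_{n+1} * y_{n+1} = (3x_n) * (y_n/3) = x_n * y_n
The product is conserved.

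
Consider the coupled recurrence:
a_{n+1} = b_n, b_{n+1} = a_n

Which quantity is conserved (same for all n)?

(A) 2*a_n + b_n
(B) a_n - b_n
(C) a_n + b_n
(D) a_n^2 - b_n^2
C

Replace a_n by a_{n+1} = b_n and b_n by b_{n+1} = a_n in each option and simplify:
(A) 2*a_n + b_n  ->  2*(b_n) + (a_n) = a_n + 2*b_n   [not conserved]
(B) a_n - b_n  ->  (b_n) - (a_n) = -a_n + b_n   [not conserved]
(C) a_n + b_n  ->  (b_n) + (a_n) = a_n + b_n   [conserved]
(D) a_n^2 - b_n^2  ->  (b_n)^2 - (a_n)^2 = -a_n^2 + b_n^2   [not conserved]

Only (C) a_n + b_n returns to itself after one step, so it is the conserved quantity.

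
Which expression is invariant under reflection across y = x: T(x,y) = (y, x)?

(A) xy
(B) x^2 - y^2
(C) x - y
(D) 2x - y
A

The map is reflection across y = x: T(x,y) = (y, x).
Substitute the transformed coordinates into each option and compare with the original:
(A) xy  ->  (y)(x) = xy   [equals xy: invariant]
(B) x^2 - y^2  ->  (y)^2 - (x)^2 = -x^2 + y^2   [differs from x^2 - y^2: not invariant]
(C) x - y  ->  (y) - (x) = -x + y   [differs from x - y: not invariant]
(D) 2x - y  ->  2(y) - (x) = -x + 2y   [differs from 2x - y: not invariant]

Only option (A), xy, is unchanged by the transformation.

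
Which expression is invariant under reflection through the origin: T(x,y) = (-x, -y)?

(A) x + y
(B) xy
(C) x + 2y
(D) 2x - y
B

The map is reflection through the origin: T(x,y) = (-x, -y).
Substitute the transformed coordinates into each option and compare with the original:
(A) x + y  ->  (-x) + (-y) = -x - y   [differs from x + y: not invariant]
(B) xy  ->  (-x)(-y) = xy   [equals xy: invariant]
(C) x + 2y  ->  (-x) + 2(-y) = -x - 2y   [differs from x + 2y: not invariant]
(D) 2x - y  ->  2(-x) - (-y) = -2x + y   [differs from 2x - y: not invariant]

Only option (B), xy, is unchanged by the transformation.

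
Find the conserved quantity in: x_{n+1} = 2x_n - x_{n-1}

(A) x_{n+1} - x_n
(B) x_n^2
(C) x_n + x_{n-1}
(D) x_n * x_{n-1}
A

For the recurrence x_{n+1} = 2x_n - x_{n-1}:

If x_{n+1} = 2x_n - x_{n-1}, then:
x_{n+1} - x_n = x_n - x_{n-1}
The first difference is constant throughout the sequence.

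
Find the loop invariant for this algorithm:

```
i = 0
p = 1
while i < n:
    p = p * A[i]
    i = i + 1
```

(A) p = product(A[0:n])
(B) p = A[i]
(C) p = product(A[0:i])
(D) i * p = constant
C

A loop invariant must hold before the first iteration and be re-established by every execution of the body.

(C) p = product(A[0:i]): Initially i = 0 and p = 1 = product of the empty slice A[0:0]. If p = product(A[0:i]) holds at the top of an iteration, the body sets p to product(A[0:i]) * A[i] = product(A[0:i+1]) and then i to i+1, so the property is restored. At exit i = n, giving p = product(A[0:n]).

The other options fail:
(A) p = product(A[0:n]): false before the loop (p = 1, not the full product) -- it only becomes true at exit.
(B) p = A[i]: after the first iteration p = A[0] but i = 1; in general p is a product of several elements, not a single one.
(D) i * p = constant: initially i * p = 0, but after one iteration it is 1 * A[0], which is nonzero in general.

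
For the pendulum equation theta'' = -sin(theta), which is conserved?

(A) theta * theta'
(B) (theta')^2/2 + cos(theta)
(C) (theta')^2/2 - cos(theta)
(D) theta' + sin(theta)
C

A first integral I satisfies dI/dt = 0 along every solution. Differentiate each option and use the equation of motion:
(A) d/dt[theta * theta'] = (theta')^2 + theta theta'' = (theta')^2 - theta sin(theta), not identically 0
(B) d/dt[(theta')^2/2 + cos(theta)] = theta' theta'' - sin(theta) theta' = -2 theta' sin(theta), not identically 0
(C) d/dt[(theta')^2/2 - cos(theta)] = theta' theta'' + sin(theta) theta' = theta'(-sin(theta)) + theta' sin(theta) = 0
(D) d/dt[theta' + sin(theta)] = theta'' + cos(theta) theta' = -sin(theta) + theta' cos(theta), not identically 0

Only (C) has zero time-derivative. This is the total energy: kinetic (theta')^2/2 plus potential -cos(theta).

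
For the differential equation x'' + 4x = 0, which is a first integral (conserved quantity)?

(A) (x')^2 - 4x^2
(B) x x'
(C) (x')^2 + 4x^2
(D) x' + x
C

A first integral I satisfies dI/dt = 0 along every solution. Differentiate each option and use the equation of motion:
(A) d/dt[(x')^2 - 4x^2] = 2x'x'' - 8x x' = -16x x', not identically 0
(B) d/dt[x x'] = (x')^2 + x x'' = (x')^2 - 4x^2, not identically 0
(C) d/dt[(x')^2 + 4x^2] = 2x'x'' + 8x x' = 2x'(-4x) + 8x x' = 0
(D) d/dt[x' + x] = x'' + x' = -4x + x', not identically 0

Only (C) has zero time-derivative. So the energy-like quantity (x')^2 + 4x^2 is the first integral.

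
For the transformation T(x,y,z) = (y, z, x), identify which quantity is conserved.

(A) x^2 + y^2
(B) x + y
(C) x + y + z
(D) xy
C

Apply T(x,y,z) = (y, z, x) to each option, i.e. replace (x, y, z) by the transformed coordinates.
Substitute the transformed coordinates into each option and compare with the original:
(A) x^2 + y^2  ->  (y)^2 + (z)^2 = y^2 + z^2   [differs from x^2 + y^2: not invariant]
(B) x + y  ->  (y) + (z) = y + z   [differs from x + y: not invariant]
(C) x + y + z  ->  (y) + (z) + (x) = x + y + z   [equals x + y + z: invariant]
(D) xy  ->  (y)(z) = yz   [differs from xy: not invariant]

Only option (C), x + y + z, is unchanged by the transformation.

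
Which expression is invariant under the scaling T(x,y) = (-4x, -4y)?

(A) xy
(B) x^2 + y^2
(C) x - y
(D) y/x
D

Under the uniform scaling T(x,y) = (-4x, -4y):
Substitute the transformed coordinates into each option and compare with the original:
(A) xy  ->  (-4x)(-4y) = 16xy   [differs from xy: not invariant]
(B) x^2 + y^2  ->  (-4x)^2 + (-4y)^2 = 16x^2 + 16y^2   [differs from x^2 + y^2: not invariant]
(C) x - y  ->  (-4x) - (-4y) = -4x + 4y   [differs from x - y: not invariant]
(D) y/x  ->  (-4y)/(-4x) = y/x   [equals y/x: invariant]

Only option (D), y/x, is unchanged by the transformation.
The common factor -4 cancels in a ratio of coordinates, while sums, products and sums of squares pick up factors of -4 or 16.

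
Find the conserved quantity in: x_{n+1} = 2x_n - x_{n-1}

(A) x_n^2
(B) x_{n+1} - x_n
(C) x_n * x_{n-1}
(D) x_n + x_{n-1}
B

For the recurrence x_{n+1} = 2x_n - x_{n-1}:

If x_{n+1} = 2x_n - x_{n-1}, then:
x_{n+1} - x_n = x_n - x_{n-1}
The first difference is constant throughout the sequence.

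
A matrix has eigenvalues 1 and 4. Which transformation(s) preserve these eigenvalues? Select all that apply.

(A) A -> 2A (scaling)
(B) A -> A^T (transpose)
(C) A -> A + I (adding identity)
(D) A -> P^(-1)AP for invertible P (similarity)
B and D

Eigenvalues are preserved by:
1. Similarity transformations: A -> P^(-1)AP (same characteristic polynomial)
2. Transpose: A^T has the same eigenvalues as A

Eigenvalues are NOT preserved by:
- Adding identity: eigenvalues become 1+1, 4+1
- Scaling: eigenvalues become 2, 8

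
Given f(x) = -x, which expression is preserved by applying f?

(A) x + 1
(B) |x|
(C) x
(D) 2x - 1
B

For f(x) = -x:
Applying f replaces x by -x. Since |-x| = |x|, the absolute value is unchanged by f, whereas x -> -x, 2x - 1 -> -2x - 1 and x + 1 -> -x + 1 all change.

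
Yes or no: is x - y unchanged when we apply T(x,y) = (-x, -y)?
No

Substitute T(x,y) = (-x, -y) into the expression and compare with the original.

Original: x - y
After applying T: (-x) - (-y) = -x + y

This differs from the original x - y (difference: -2x + 2y), so the expression is NOT invariant.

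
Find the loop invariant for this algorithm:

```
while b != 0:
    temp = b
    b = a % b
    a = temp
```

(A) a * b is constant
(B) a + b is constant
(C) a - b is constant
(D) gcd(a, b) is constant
D

A loop invariant must hold before the first iteration and be re-established by every execution of the body.

(D) gcd(a, b) is constant: One iteration replaces (a, b) by (b, a mod b). Since a mod b = a - q*b for an integer q, any common divisor of a and b divides b and a mod b, and conversely; hence gcd(b, a mod b) = gcd(a, b). For instance (39, 4) -> (4, 3) keeps gcd = 1. At exit b = 0 and a = gcd of the original inputs.

The other options fail:
(A) a * b is constant: e.g. (a, b) = (39, 4) -> (4, 3): the product goes from 156 to 12.
(B) a + b is constant: e.g. (a, b) = (39, 4) -> (4, 3): the sum goes from 43 to 7.
(C) a - b is constant: e.g. (a, b) = (39, 4) -> (4, 3): the difference goes from 35 to 1.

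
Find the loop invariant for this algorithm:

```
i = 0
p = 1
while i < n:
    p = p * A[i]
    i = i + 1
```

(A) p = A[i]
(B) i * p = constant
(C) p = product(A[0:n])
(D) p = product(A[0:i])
D

A loop invariant must hold before the first iteration and be re-established by every execution of the body.

(D) p = product(A[0:i]): Initially i = 0 and p = 1 = product of the empty slice A[0:0]. If p = product(A[0:i]) holds at the top of an iteration, the body sets p to product(A[0:i]) * A[i] = product(A[0:i+1]) and then i to i+1, so the property is restored. At exit i = n, giving p = product(A[0:n]).

The other options fail:
(A) p = A[i]: after the first iteration p = A[0] but i = 1; in general p is a product of several elements, not a single one.
(B) i * p = constant: initially i * p = 0, but after one iteration it is 1 * A[0], which is nonzero in general.
(C) p = product(A[0:n]): false before the loop (p = 1, not the full product) -- it only becomes true at exit.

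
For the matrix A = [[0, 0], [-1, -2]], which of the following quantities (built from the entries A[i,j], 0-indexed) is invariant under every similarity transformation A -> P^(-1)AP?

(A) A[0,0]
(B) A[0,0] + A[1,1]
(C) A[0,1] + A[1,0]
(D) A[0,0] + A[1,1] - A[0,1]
B

A[0,0] + A[1,1] is the trace of A. By the cyclic property of the trace, tr(P^(-1)AP) = tr(APP^(-1)) = tr(A), so it is the same for every matrix similar to A.

The other combinations are not similarity invariants. For example, take P = [[1, -1], [0, 1]] (det P = 1), so P^(-1) = [[1, 1], [0, 1]] and
B = P^(-1)AP = [[-1, -1], [-1, -1]].
Evaluating each option on A and on B:
(A) A[0,0]: 0 for A, -1 for B -> changes
(B) A[0,0] + A[1,1]: -2 for A, -2 for B -> unchanged
(C) A[0,1] + A[1,0]: -1 for A, -2 for B -> changes
(D) A[0,0] + A[1,1] - A[0,1]: -2 for A, -1 for B -> changes

Only (B) A[0,0] + A[1,1] = -2 survives (and it does so for every P, not just this one), so it is the invariant.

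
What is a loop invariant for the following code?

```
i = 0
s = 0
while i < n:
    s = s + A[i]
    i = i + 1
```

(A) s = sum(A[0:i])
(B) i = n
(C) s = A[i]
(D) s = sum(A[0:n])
A

A loop invariant must hold before the first iteration and be re-established by every execution of the body.

(A) s = sum(A[0:i]): Initially i = 0 and s = 0 = sum of the empty slice A[0:0]. If s = sum(A[0:i]) holds at the top of an iteration, the body sets s to sum(A[0:i]) + A[i] = sum(A[0:i+1]) and then i to i+1, so s = sum(A[0:i]) holds again. At exit i = n, giving s = sum(A[0:n]).

The other options fail:
(B) i = n: false initially (i = 0); it is the exit condition, not an invariant.
(C) s = A[i]: after the first iteration s = A[0] but i = 1, so s = A[i] compares s with the wrong element (and fails in general).
(D) s = sum(A[0:n]): false before the loop (s = 0, not the full sum) -- it only becomes true at exit.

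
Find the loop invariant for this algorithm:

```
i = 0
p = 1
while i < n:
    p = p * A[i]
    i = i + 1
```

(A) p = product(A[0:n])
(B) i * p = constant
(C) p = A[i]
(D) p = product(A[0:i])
D

A loop invariant must hold before the first iteration and be re-established by every execution of the body.

(D) p = product(A[0:i]): Initially i = 0 and p = 1 = product of the empty slice A[0:0]. If p = product(A[0:i]) holds at the top of an iteration, the body sets p to product(A[0:i]) * A[i] = product(A[0:i+1]) and then i to i+1, so the property is restored. At exit i = n, giving p = product(A[0:n]).

The other options fail:
(A) p = product(A[0:n]): false before the loop (p = 1, not the full product) -- it only becomes true at exit.
(B) i * p = constant: initially i * p = 0, but after one iteration it is 1 * A[0], which is nonzero in general.
(C) p = A[i]: after the first iteration p = A[0] but i = 1; in general p is a product of several elements, not a single one.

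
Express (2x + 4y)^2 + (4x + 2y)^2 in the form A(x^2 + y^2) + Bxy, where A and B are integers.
20(x^2 + y^2) + 32xy

Expanding: (2x + 4y)^2 = 4x^2 + 16xy + 16y^2
(4x + 2y)^2 = 16x^2 + 16xy + 4y^2
Sum = (4+16)(x^2+y^2) + 32xy = 20(x^2 + y^2) + 32xy
This is symmetric in x and y.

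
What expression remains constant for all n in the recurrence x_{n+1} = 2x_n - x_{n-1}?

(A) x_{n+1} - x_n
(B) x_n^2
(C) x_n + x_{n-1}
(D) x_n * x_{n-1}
A

For the recurrence x_{n+1} = 2x_n - x_{n-1}:

If x_{n+1} = 2x_n - x_{n-1}, then:
x_{n+1} - x_n = x_n - x_{n-1}
The first difference is constant throughout the sequence.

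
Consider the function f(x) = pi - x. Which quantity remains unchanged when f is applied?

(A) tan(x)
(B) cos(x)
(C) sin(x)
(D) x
C

For f(x) = pi - x:
sin(pi - x) = sin(x), so sine is invariant under this transformation.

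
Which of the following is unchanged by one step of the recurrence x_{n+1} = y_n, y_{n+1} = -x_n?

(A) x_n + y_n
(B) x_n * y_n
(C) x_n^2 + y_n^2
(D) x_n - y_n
C

For the recurrence x_{n+1} = y_n, y_{n+1} = -x_n:

x_{n+1}^2 + y_{n+1}^2 = y_n^2 + (-x_n)^2 = x_n^2 + y_n^2
The sum of squares is conserved (like energy in a harmonic oscillator).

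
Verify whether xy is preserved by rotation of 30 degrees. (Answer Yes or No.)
No

Applying rotation by 30 degrees: x' = x*cos(30 degrees) - y*sin(30 degrees) = sqrt(3)x/2 - y/2, y' = x*sin(30 degrees) + y*cos(30 degrees) = x/2 + sqrt(3)y/2

Substituting into xy:
(sqrt(3)x/2 - y/2)(x/2 + sqrt(3)y/2)
= sqrt(3)x^2/4 + xy/2 - sqrt(3)y^2/4

This differs from the original expression xy, so it is NOT invariant.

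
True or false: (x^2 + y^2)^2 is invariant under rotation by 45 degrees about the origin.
True

Applying rotation by 45 degrees: x' = x*cos(45 degrees) - y*sin(45 degrees) = sqrt(2)x/2 - sqrt(2)y/2, y' = x*sin(45 degrees) + y*cos(45 degrees) = sqrt(2)x/2 + sqrt(2)y/2

Substituting into (x^2 + y^2)^2:
((sqrt(2)x/2 - sqrt(2)y/2)^2 + (sqrt(2)x/2 + sqrt(2)y/2)^2)^2
= x^4 + 2x^2y^2 + y^4 = (x^2 + y^2)^2

This equals the original expression (x^2 + y^2)^2, so it IS invariant.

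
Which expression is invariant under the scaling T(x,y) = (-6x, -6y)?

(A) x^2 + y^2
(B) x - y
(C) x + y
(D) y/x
D

Under the uniform scaling T(x,y) = (-6x, -6y):
Substitute the transformed coordinates into each option and compare with the original:
(A) x^2 + y^2  ->  (-6x)^2 + (-6y)^2 = 36x^2 + 36y^2   [differs from x^2 + y^2: not invariant]
(B) x - y  ->  (-6x) - (-6y) = -6x + 6y   [differs from x - y: not invariant]
(C) x + y  ->  (-6x) + (-6y) = -6x - 6y   [differs from x + y: not invariant]
(D) y/x  ->  (-6y)/(-6x) = y/x   [equals y/x: invariant]

Only option (D), y/x, is unchanged by the transformation.
The common factor -6 cancels in a ratio of coordinates, while sums, products and sums of squares pick up factors of -6 or 36.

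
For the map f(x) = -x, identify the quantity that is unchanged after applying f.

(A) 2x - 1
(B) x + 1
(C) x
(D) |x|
D

For f(x) = -x:
Applying f replaces x by -x. Since |-x| = |x|, the absolute value is unchanged by f, whereas x -> -x, 2x - 1 -> -2x - 1 and x + 1 -> -x + 1 all change.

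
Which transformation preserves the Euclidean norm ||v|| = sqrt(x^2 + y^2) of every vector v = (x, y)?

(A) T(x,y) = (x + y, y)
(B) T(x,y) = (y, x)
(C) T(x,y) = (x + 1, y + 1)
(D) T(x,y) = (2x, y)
B

A transformation preserves a norm if ||T(v)|| = ||v|| for every v; a single vector where the norm changes rules an option out.

(A) T(x,y) = (x + y, y): v = (0, 1) has norm sqrt((0)^2 + (1)^2) = 1, but T(v) = (1, 1) has norm sqrt(2) -- not preserved.
(B) T(x,y) = (y, x): preserves the norm -- it is an orthogonal map (a rotation/reflection), and (y)^2 + (x)^2 simplifies to x^2 + y^2.
(C) T(x,y) = (x + 1, y + 1): v = (1, 0) has norm sqrt((1)^2 + (0)^2) = 1, but T(v) = (2, 1) has norm sqrt(5) -- not preserved.
(D) T(x,y) = (2x, y): v = (1, 0) has norm sqrt((1)^2 + (0)^2) = 1, but T(v) = (2, 0) has norm 2 -- not preserved.

Therefore the answer is (B).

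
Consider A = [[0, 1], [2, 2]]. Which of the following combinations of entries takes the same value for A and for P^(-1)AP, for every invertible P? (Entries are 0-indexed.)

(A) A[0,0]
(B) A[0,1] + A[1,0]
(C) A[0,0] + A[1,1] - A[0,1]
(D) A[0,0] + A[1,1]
D

A[0,0] + A[1,1] is the trace of A. By the cyclic property of the trace, tr(P^(-1)AP) = tr(APP^(-1)) = tr(A), so it is the same for every matrix similar to A.

The other combinations are not similarity invariants. For example, take P = [[2, 1], [1, 1]] (det P = 1), so P^(-1) = [[1, -1], [-1, 2]] and
B = P^(-1)AP = [[-5, -3], [11, 7]].
Evaluating each option on A and on B:
(A) A[0,0]: 0 for A, -5 for B -> changes
(B) A[0,1] + A[1,0]: 3 for A, 8 for B -> changes
(C) A[0,0] + A[1,1] - A[0,1]: 1 for A, 5 for B -> changes
(D) A[0,0] + A[1,1]: 2 for A, 2 for B -> unchanged

Only (D) A[0,0] + A[1,1] = 2 survives (and it does so for every P, not just this one), so it is the invariant.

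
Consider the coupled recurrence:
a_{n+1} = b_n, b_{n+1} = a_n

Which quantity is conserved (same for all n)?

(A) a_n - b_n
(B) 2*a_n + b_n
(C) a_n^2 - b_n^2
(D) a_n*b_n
D

Replace a_n by a_{n+1} = b_n and b_n by b_{n+1} = a_n in each option and simplify:
(A) a_n - b_n  ->  (b_n) - (a_n) = -a_n + b_n   [not conserved]
(B) 2*a_n + b_n  ->  2*(b_n) + (a_n) = a_n + 2*b_n   [not conserved]
(C) a_n^2 - b_n^2  ->  (b_n)^2 - (a_n)^2 = -a_n^2 + b_n^2   [not conserved]
(D) a_n*b_n  ->  (b_n)*(a_n) = a_n*b_n   [conserved]

Only (D) a_n*b_n returns to itself after one step, so it is the conserved quantity.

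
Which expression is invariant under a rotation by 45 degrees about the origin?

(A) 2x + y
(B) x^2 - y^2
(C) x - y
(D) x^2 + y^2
D

A rotation by 45 degrees sends (x, y) to (sqrt(2)x/2 - sqrt(2)y/2, sqrt(2)x/2 + sqrt(2)y/2).
Substitute the transformed coordinates into each option and compare with the original:
(A) 2x + y  ->  2(sqrt(2)x/2 - sqrt(2)y/2) + (sqrt(2)x/2 + sqrt(2)y/2) = 3sqrt(2)x/2 - sqrt(2)y/2   [differs from 2x + y: not invariant]
(B) x^2 - y^2  ->  (sqrt(2)x/2 - sqrt(2)y/2)^2 - (sqrt(2)x/2 + sqrt(2)y/2)^2 = -2xy   [differs from x^2 - y^2: not invariant]
(C) x - y  ->  (sqrt(2)x/2 - sqrt(2)y/2) - (sqrt(2)x/2 + sqrt(2)y/2) = -sqrt(2)y   [differs from x - y: not invariant]
(D) x^2 + y^2  ->  (sqrt(2)x/2 - sqrt(2)y/2)^2 + (sqrt(2)x/2 + sqrt(2)y/2)^2 = x^2 + y^2   [equals x^2 + y^2: invariant]

Only option (D), x^2 + y^2, is unchanged by the transformation.
Geometrically, x^2 + y^2 is the squared distance from the origin, which every rotation about the origin preserves.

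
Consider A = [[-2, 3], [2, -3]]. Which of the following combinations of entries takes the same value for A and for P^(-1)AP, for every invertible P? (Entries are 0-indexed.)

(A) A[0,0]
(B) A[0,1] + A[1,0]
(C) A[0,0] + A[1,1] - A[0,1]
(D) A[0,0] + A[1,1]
D

A[0,0] + A[1,1] is the trace of A. By the cyclic property of the trace, tr(P^(-1)AP) = tr(APP^(-1)) = tr(A), so it is the same for every matrix similar to A.

The other combinations are not similarity invariants. For example, take P = [[1, 1], [0, 1]] (det P = 1), so P^(-1) = [[1, -1], [0, 1]] and
B = P^(-1)AP = [[-4, 2], [2, -1]].
Evaluating each option on A and on B:
(A) A[0,0]: -2 for A, -4 for B -> changes
(B) A[0,1] + A[1,0]: 5 for A, 4 for B -> changes
(C) A[0,0] + A[1,1] - A[0,1]: -8 for A, -7 for B -> changes
(D) A[0,0] + A[1,1]: -5 for A, -5 for B -> unchanged

Only (D) A[0,0] + A[1,1] = -5 survives (and it does so for every P, not just this one), so it is the invariant.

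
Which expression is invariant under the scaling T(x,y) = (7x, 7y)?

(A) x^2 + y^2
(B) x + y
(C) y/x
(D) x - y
C

Under the uniform scaling T(x,y) = (7x, 7y):
Substitute the transformed coordinates into each option and compare with the original:
(A) x^2 + y^2  ->  (7x)^2 + (7y)^2 = 49x^2 + 49y^2   [differs from x^2 + y^2: not invariant]
(B) x + y  ->  (7x) + (7y) = 7x + 7y   [differs from x + y: not invariant]
(C) y/x  ->  (7y)/(7x) = y/x   [equals y/x: invariant]
(D) x - y  ->  (7x) - (7y) = 7x - 7y   [differs from x - y: not invariant]

Only option (C), y/x, is unchanged by the transformation.
The common factor 7 cancels in a ratio of coordinates, while sums, products and sums of squares pick up factors of 7 or 49.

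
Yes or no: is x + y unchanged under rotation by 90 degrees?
No

Applying rotation by 90 degrees: x' = x*cos(90 degrees) - y*sin(90 degrees) = -y, y' = x*sin(90 degrees) + y*cos(90 degrees) = x

Substituting into x + y:
(-y) + (x)
= x - y

This differs from the original expression x + y, so it is NOT invariant.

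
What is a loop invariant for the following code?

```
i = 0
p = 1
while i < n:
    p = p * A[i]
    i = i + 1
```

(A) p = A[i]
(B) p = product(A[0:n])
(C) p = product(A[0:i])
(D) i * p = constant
C

A loop invariant must hold before the first iteration and be re-established by every execution of the body.

(C) p = product(A[0:i]): Initially i = 0 and p = 1 = product of the empty slice A[0:0]. If p = product(A[0:i]) holds at the top of an iteration, the body sets p to product(A[0:i]) * A[i] = product(A[0:i+1]) and then i to i+1, so the property is restored. At exit i = n, giving p = product(A[0:n]).

The other options fail:
(A) p = A[i]: after the first iteration p = A[0] but i = 1; in general p is a product of several elements, not a single one.
(B) p = product(A[0:n]): false before the loop (p = 1, not the full product) -- it only becomes true at exit.
(D) i * p = constant: initially i * p = 0, but after one iteration it is 1 * A[0], which is nonzero in general.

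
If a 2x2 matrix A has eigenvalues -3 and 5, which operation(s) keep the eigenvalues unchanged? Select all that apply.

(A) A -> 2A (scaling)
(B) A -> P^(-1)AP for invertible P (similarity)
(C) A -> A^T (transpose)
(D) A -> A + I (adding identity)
B and C

Eigenvalues are preserved by:
1. Similarity transformations: A -> P^(-1)AP (same characteristic polynomial)
2. Transpose: A^T has the same eigenvalues as A

Eigenvalues are NOT preserved by:
- Adding identity: eigenvalues become -3+1, 5+1
- Scaling: eigenvalues become -6, 10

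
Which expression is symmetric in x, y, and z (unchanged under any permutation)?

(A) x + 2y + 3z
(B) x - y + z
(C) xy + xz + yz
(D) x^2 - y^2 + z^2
C

A symmetric expression is unchanged when the variables are permuted; here the transformation to test is the swap (x, y) -> (y, x).
A symmetric expression must survive every permutation; the single swap x <-> y already eliminates the distractors, and the keyed expression is also unchanged by x <-> z and y <-> z (each variable enters it in exactly the same way).
Substitute the transformed coordinates into each option and compare with the original:
(A) x + 2y + 3z  ->  (y) + 2(x) + 3z = 2x + y + 3z   [differs from x + 2y + 3z: not invariant]
(B) x - y + z  ->  (y) - (x) + z = -x + y + z   [differs from x - y + z: not invariant]
(C) xy + xz + yz  ->  (y)(x) + (y)z + (x)z = xy + xz + yz   [equals xy + xz + yz: invariant]
(D) x^2 - y^2 + z^2  ->  (y)^2 - (x)^2 + z^2 = -x^2 + y^2 + z^2   [differs from x^2 - y^2 + z^2: not invariant]

Only option (C), xy + xz + yz, is unchanged by the transformation.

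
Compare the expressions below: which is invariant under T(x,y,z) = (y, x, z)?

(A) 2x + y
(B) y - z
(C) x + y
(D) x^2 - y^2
C

Apply T(x,y,z) = (y, x, z) to each option, i.e. replace (x, y, z) by the transformed coordinates.
Substitute the transformed coordinates into each option and compare with the original:
(A) 2x + y  ->  2(y) + (x) = x + 2y   [differs from 2x + y: not invariant]
(B) y - z  ->  (x) - (z) = x - z   [differs from y - z: not invariant]
(C) x + y  ->  (y) + (x) = x + y   [equals x + y: invariant]
(D) x^2 - y^2  ->  (y)^2 - (x)^2 = -x^2 + y^2   [differs from x^2 - y^2: not invariant]

Only option (C), x + y, is unchanged by the transformation.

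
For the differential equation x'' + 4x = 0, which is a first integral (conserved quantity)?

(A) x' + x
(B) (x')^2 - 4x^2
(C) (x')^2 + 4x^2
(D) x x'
C

A first integral I satisfies dI/dt = 0 along every solution. Differentiate each option and use the equation of motion:
(A) d/dt[x' + x] = x'' + x' = -4x + x', not identically 0
(B) d/dt[(x')^2 - 4x^2] = 2x'x'' - 8x x' = -16x x', not identically 0
(C) d/dt[(x')^2 + 4x^2] = 2x'x'' + 8x x' = 2x'(-4x) + 8x x' = 0
(D) d/dt[x x'] = (x')^2 + x x'' = (x')^2 - 4x^2, not identically 0

Only (C) has zero time-derivative. So the energy-like quantity (x')^2 + 4x^2 is the first integral.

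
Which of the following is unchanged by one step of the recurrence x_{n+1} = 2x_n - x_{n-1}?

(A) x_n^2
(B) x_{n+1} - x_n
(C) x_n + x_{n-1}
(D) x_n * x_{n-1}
B

For the recurrence x_{n+1} = 2x_n - x_{n-1}:

If x_{n+1} = 2x_n - x_{n-1}, then:
x_{n+1} - x_n = x_n - x_{n-1}
The first difference is constant throughout the sequence.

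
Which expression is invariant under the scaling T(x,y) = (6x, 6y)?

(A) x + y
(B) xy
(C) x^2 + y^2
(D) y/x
D

Under the uniform scaling T(x,y) = (6x, 6y):
Substitute the transformed coordinates into each option and compare with the original:
(A) x + y  ->  (6x) + (6y) = 6x + 6y   [differs from x + y: not invariant]
(B) xy  ->  (6x)(6y) = 36xy   [differs from xy: not invariant]
(C) x^2 + y^2  ->  (6x)^2 + (6y)^2 = 36x^2 + 36y^2   [differs from x^2 + y^2: not invariant]
(D) y/x  ->  (6y)/(6x) = y/x   [equals y/x: invariant]

Only option (D), y/x, is unchanged by the transformation.
The common factor 6 cancels in a ratio of coordinates, while sums, products and sums of squares pick up factors of 6 or 36.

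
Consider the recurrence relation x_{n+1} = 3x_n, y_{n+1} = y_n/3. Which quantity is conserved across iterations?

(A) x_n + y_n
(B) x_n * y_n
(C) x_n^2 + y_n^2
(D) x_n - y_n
B

For the recurrence x_{n+1} = 3x_n, y_{n+1} = y_n/3:

x_{n+1} * y_{n+1} = (3x_n) * (y_n/3) = x_n * y_n
The product is conserved.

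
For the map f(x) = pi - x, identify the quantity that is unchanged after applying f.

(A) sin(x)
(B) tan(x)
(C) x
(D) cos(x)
A

For f(x) = pi - x:
sin(pi - x) = sin(x), so sine is invariant under this transformation.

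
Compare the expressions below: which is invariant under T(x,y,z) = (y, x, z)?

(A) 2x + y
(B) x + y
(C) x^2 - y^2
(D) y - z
B

Apply T(x,y,z) = (y, x, z) to each option, i.e. replace (x, y, z) by the transformed coordinates.
Substitute the transformed coordinates into each option and compare with the original:
(A) 2x + y  ->  2(y) + (x) = x + 2y   [differs from 2x + y: not invariant]
(B) x + y  ->  (y) + (x) = x + y   [equals x + y: invariant]
(C) x^2 - y^2  ->  (y)^2 - (x)^2 = -x^2 + y^2   [differs from x^2 - y^2: not invariant]
(D) y - z  ->  (x) - (z) = x - z   [differs from y - z: not invariant]

Only option (B), x + y, is unchanged by the transformation.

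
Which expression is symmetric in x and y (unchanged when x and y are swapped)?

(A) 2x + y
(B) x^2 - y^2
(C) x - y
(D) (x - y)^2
D

A symmetric expression is unchanged when the variables are permuted; here the transformation to test is the swap (x, y) -> (y, x).
Substitute the transformed coordinates into each option and compare with the original:
(A) 2x + y  ->  2(y) + (x) = x + 2y   [differs from 2x + y: not invariant]
(B) x^2 - y^2  ->  (y)^2 - (x)^2 = -x^2 + y^2   [differs from x^2 - y^2: not invariant]
(C) x - y  ->  (y) - (x) = -x + y   [differs from x - y: not invariant]
(D) (x - y)^2  ->  ((y) - (x))^2 = x^2 - 2xy + y^2   [equals (x - y)^2: invariant]

Only option (D), (x - y)^2, is unchanged by the transformation.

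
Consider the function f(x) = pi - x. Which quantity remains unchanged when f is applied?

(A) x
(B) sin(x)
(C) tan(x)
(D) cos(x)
B

For f(x) = pi - x:
sin(pi - x) = sin(x), so sine is invariant under this transformation.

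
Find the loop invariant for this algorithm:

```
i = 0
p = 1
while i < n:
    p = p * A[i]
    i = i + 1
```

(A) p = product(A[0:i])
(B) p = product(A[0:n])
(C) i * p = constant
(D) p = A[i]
A

A loop invariant must hold before the first iteration and be re-established by every execution of the body.

(A) p = product(A[0:i]): Initially i = 0 and p = 1 = product of the empty slice A[0:0]. If p = product(A[0:i]) holds at the top of an iteration, the body sets p to product(A[0:i]) * A[i] = product(A[0:i+1]) and then i to i+1, so the property is restored. At exit i = n, giving p = product(A[0:n]).

The other options fail:
(B) p = product(A[0:n]): false before the loop (p = 1, not the full product) -- it only becomes true at exit.
(C) i * p = constant: initially i * p = 0, but after one iteration it is 1 * A[0], which is nonzero in general.
(D) p = A[i]: after the first iteration p = A[0] but i = 1; in general p is a product of several elements, not a single one.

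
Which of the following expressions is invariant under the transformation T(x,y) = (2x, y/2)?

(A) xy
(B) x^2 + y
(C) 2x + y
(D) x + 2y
A

An expression E(x,y) is invariant under T if E(T(x,y)) = E(x,y). Here T(x,y) = (2x, y/2).
Substitute the transformed coordinates into each option and compare with the original:
(A) xy  ->  (2x)(y/2) = xy   [equals xy: invariant]
(B) x^2 + y  ->  (2x)^2 + (y/2) = 4x^2 + y/2   [differs from x^2 + y: not invariant]
(C) 2x + y  ->  2(2x) + (y/2) = 4x + y/2   [differs from 2x + y: not invariant]
(D) x + 2y  ->  (2x) + 2(y/2) = 2x + y   [differs from x + 2y: not invariant]

Only option (A), xy, is unchanged by the transformation.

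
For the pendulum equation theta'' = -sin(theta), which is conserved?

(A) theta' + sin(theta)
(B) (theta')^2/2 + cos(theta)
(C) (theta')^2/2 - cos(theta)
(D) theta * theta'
C

A first integral I satisfies dI/dt = 0 along every solution. Differentiate each option and use the equation of motion:
(A) d/dt[theta' + sin(theta)] = theta'' + cos(theta) theta' = -sin(theta) + theta' cos(theta), not identically 0
(B) d/dt[(theta')^2/2 + cos(theta)] = theta' theta'' - sin(theta) theta' = -2 theta' sin(theta), not identically 0
(C) d/dt[(theta')^2/2 - cos(theta)] = theta' theta'' + sin(theta) theta' = theta'(-sin(theta)) + theta' sin(theta) = 0
(D) d/dt[theta * theta'] = (theta')^2 + theta theta'' = (theta')^2 - theta sin(theta), not identically 0

Only (C) has zero time-derivative. This is the total energy: kinetic (theta')^2/2 plus potential -cos(theta).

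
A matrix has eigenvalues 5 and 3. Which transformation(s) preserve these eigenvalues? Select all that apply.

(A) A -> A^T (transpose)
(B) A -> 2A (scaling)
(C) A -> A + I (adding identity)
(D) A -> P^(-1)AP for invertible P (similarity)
A and D

Eigenvalues are preserved by:
1. Similarity transformations: A -> P^(-1)AP (same characteristic polynomial)
2. Transpose: A^T has the same eigenvalues as A

Eigenvalues are NOT preserved by:
- Adding identity: eigenvalues become 5+1, 3+1
- Scaling: eigenvalues become 10, 6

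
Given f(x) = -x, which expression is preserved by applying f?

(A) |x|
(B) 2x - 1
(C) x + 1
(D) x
A

For f(x) = -x:
Applying f replaces x by -x. Since |-x| = |x|, the absolute value is unchanged by f, whereas x -> -x, 2x - 1 -> -2x - 1 and x + 1 -> -x + 1 all change.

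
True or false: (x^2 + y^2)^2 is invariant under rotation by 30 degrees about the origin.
True

Applying rotation by 30 degrees: x' = x*cos(30 degrees) - y*sin(30 degrees) = sqrt(3)x/2 - y/2, y' = x*sin(30 degrees) + y*cos(30 degrees) = x/2 + sqrt(3)y/2

Substituting into (x^2 + y^2)^2:
((sqrt(3)x/2 - y/2)^2 + (x/2 + sqrt(3)y/2)^2)^2
= x^4 + 2x^2y^2 + y^4 = (x^2 + y^2)^2

This equals the original expression (x^2 + y^2)^2, so it IS invariant.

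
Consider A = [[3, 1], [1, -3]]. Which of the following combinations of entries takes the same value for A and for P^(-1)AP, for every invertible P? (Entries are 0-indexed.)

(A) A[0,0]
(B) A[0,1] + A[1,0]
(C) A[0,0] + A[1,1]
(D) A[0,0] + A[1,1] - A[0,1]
C

A[0,0] + A[1,1] is the trace of A. By the cyclic property of the trace, tr(P^(-1)AP) = tr(APP^(-1)) = tr(A), so it is the same for every matrix similar to A.

The other combinations are not similarity invariants. For example, take P = [[1, 2], [0, 1]] (det P = 1), so P^(-1) = [[1, -2], [0, 1]] and
B = P^(-1)AP = [[1, 9], [1, -1]].
Evaluating each option on A and on B:
(A) A[0,0]: 3 for A, 1 for B -> changes
(B) A[0,1] + A[1,0]: 2 for A, 10 for B -> changes
(C) A[0,0] + A[1,1]: 0 for A, 0 for B -> unchanged
(D) A[0,0] + A[1,1] - A[0,1]: -1 for A, -9 for B -> changes

Only (C) A[0,0] + A[1,1] = 0 survives (and it does so for every P, not just this one), so it is the invariant.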